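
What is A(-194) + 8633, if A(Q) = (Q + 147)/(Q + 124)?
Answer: 604357/70 ≈ 8633.7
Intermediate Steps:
A(Q) = (147 + Q)/(124 + Q)
A(-194) + 8633 = (147 - 194)/(124 - 194) + 8633 = -47/(-70) + 8633 = -1/70*(-47) + 8633 = 47/70 + 8633 = 604357/70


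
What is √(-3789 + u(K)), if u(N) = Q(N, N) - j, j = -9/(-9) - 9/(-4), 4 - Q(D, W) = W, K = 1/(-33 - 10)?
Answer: 5*I*√1120709/86 ≈ 61.549*I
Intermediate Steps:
K = -1/43 (K = 1/(-43) = -1/43 ≈ -0.023256)
Q(D, W) = 4 - W
j = 13/4 (j = -9*(-⅑) - 9*(-¼) = 1 + 9/4 = 13/4 ≈ 3.2500)
u(N) = ¾ - N (u(N) = (4 - N) - 1*13/4 = (4 - N) - 13/4 = ¾ - N)
√(-3789 + u(K)) = √(-3789 + (¾ - 1*(-1/43))) = √(-3789 + (¾ + 1/43)) = √(-3789 + 133/172) = √(-651575/172) = 5*I*√1120709/86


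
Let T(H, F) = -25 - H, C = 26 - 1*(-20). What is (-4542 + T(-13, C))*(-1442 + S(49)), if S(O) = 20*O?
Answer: 2103948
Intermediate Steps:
C = 46 (C = 26 + 20 = 46)
(-4542 + T(-13, C))*(-1442 + S(49)) = (-4542 + (-25 - 1*(-13)))*(-1442 + 20*49) = (-4542 + (-25 + 13))*(-1442 + 980) = (-4542 - 12)*(-462) = -4554*(-462) = 2103948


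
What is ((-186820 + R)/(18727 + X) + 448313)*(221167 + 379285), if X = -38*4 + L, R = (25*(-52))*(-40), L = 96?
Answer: 5025973705175756/18671 ≈ 2.6919e+11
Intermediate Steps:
R = 52000 (R = -1300*(-40) = 52000)
X = -56 (X = -38*4 + 96 = -152 + 96 = -56)
((-186820 + R)/(18727 + X) + 448313)*(221167 + 379285) = ((-186820 + 52000)/(18727 - 56) + 448313)*(221167 + 379285) = (-134820/18671 + 448313)*600452 = (8370317203/18671)*600452 = 5025973705175756/18671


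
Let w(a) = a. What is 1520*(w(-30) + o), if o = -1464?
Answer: -2270880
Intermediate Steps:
1520*(w(-30) + o) = 1520*(-30 - 1464) = 1520*(-1494) = -2270880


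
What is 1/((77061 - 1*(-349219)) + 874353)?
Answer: 1/1300633 ≈ 7.6886e-7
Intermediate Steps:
1/((77061 - 1*(-349219)) + 874353) = 1/((77061 + 349219) + 874353) = 1/(426280 + 874353) = 1/1300633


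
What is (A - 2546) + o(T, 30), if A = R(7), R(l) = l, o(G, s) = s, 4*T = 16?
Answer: -2509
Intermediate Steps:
T = 4 (T = (¼)*16 = 4)
A = 7
(A - 2546) + o(T, 30) = (7 - 2546) + 30 = -2539 + 30 = -2509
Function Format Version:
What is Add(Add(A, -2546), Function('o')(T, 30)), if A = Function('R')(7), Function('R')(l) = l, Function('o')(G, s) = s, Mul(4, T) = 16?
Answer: -2509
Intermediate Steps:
T = 4 (T = Mul(Rational(1, 4), 16) = 4)
A = 7
Add(Add(A, -2546), Function('o')(T, 30)) = Add(Add(7, -2546), 30) = Add(-2539, 30) = -2509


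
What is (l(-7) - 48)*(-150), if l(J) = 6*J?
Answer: 13500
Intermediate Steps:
(l(-7) - 48)*(-150) = (6*(-7) - 48)*(-150) = (-42 - 48)*(-150) = -90*(-150) = 13500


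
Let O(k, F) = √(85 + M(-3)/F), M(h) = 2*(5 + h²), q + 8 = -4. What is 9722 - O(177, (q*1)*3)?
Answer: 9722 - √758/3 ≈ 9712.8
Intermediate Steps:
q = -12 (q = -8 - 4 = -12)
M(h) = 10 + 2*h²
O(k, F) = √(85 + 28/F) (O(k, F) = √(85 + (10 + 2*(-3)²)/F) = √(85 + (10 + 2*9)/F) = √(85 + (10 + 18)/F) = √(85 + 28/F))
9722 - O(177, (q*1)*3) = 9722 - √(85 + 28/((-12*1*3))) = 9722 - √(85 + 28/((-12*3))) = 9722 - √(85 + 28/(-36)) = 9722 - √(85 + 28*(-1/36)) = 9722 - √(85 - 7/9) = 9722 - √(758/9) = 9722 - √758/3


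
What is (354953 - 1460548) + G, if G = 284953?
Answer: -820642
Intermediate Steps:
(354953 - 1460548) + G = (354953 - 1460548) + 284953 = -1105595 + 284953 = -820642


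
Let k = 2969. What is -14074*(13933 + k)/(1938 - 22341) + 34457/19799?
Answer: 523384928647/44884333 ≈ 11661.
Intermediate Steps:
-14074*(13933 + k)/(1938 - 22341) + 34457/19799 = -14074*(13933 + 2969)/(1938 - 22341) + 34457/19799 = -14074/((-20403/16902)) + 34457*(1/19799) = -14074/((-20403*1/16902)) + 34457/19799 = -14074/(-2267/1878) + 34457/19799 = -14074*(-1878/2267) + 34457/19799 = 26430972/2267 + 34457/19799 = 523384928647/44884333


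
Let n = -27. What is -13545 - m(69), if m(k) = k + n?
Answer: -13587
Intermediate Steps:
m(k) = -27 + k (m(k) = k - 27 = -27 + k)
-13545 - m(69) = -13545 - (-27 + 69) = -13545 - 1*42 = -13545 - 42 = -13587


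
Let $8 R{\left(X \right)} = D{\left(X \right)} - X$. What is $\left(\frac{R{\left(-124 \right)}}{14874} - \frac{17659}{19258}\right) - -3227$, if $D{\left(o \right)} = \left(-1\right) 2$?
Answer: $\frac{1848181564805}{572886984} \approx 3226.1$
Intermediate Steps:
$D{\left(o \right)} = -2$
$R{\left(X \right)} = - \frac{1}{4} - \frac{X}{8}$ ($R{\left(X \right)} = \frac{-2 - X}{8} = - \frac{1}{4} - \frac{X}{8}$)
$\left(\frac{R{\left(-124 \right)}}{14874} - \frac{17659}{19258}\right) - -3227 = \left(\frac{- \frac{1}{4} - - \frac{31}{2}}{14874} - \frac{17659}{19258}\right) - -3227 = \left(\left(- \frac{1}{4} + \frac{31}{2}\right) \frac{1}{14874} - \frac{17659}{19258}\right) + 3227 = \left(\frac{61}{4} \cdot \frac{1}{14874} - \frac{17659}{19258}\right) + 3227 = \left(\frac{61}{59496} - \frac{17659}{19258}\right) + 3227 = - \frac{524732563}{572886984} + 3227 = \frac{1848181564805}{572886984}$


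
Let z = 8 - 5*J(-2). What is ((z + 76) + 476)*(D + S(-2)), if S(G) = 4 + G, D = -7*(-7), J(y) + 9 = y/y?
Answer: 30600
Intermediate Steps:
J(y) = -8 (J(y) = -9 + y/y = -9 + 1 = -8)
D = 49
z = 48 (z = 8 - 5*(-8) = 8 + 40 = 48)
((z + 76) + 476)*(D + S(-2)) = ((48 + 76) + 476)*(49 + (4 - 2)) = (124 + 476)*(49 + 2) = 600*51 = 30600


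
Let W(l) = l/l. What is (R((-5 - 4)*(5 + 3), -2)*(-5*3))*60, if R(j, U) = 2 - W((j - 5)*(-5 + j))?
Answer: -900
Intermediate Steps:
W(l) = 1
R(j, U) = 1 (R(j, U) = 2 - 1*1 = 2 - 1 = 1)
(R((-5 - 4)*(5 + 3), -2)*(-5*3))*60 = (1*(-5*3))*60 = (1*(-15))*60 = -15*60 = -900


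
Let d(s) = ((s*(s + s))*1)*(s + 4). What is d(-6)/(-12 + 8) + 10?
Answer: 46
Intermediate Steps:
d(s) = 2*s**2*(4 + s) (d(s) = ((s*(2*s))*1)*(4 + s) = ((2*s**2)*1)*(4 + s) = (2*s**2)*(4 + s) = 2*s**2*(4 + s))
d(-6)/(-12 + 8) + 10 = (2*(-6)**2*(4 - 6))/(-12 + 8) + 10 = (2*36*(-2))/(-4) + 10 = -144*(-1/4) + 10 = 36 + 10 = 46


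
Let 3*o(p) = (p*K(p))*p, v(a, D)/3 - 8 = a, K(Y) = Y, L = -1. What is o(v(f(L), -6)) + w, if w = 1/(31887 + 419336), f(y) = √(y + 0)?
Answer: 1981771417/451223 + 1719*I ≈ 4392.0 + 1719.0*I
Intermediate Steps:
f(y) = √y
v(a, D) = 24 + 3*a
o(p) = p³/3 (o(p) = ((p*p)*p)/3 = (p²*p)/3 = p³/3)
w = 1/451223 ≈ 2.2162e-6
o(v(f(L), -6)) + w = (24 + 3*√(-1))³/3 + 1/451223 = (24 + 3*I)³/3 + 1/451223 = 1/451223 + (24 + 3*I)³/3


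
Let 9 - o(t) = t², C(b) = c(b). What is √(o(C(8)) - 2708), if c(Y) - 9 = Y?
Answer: 6*I*√83 ≈ 54.663*I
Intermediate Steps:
c(Y) = 9 + Y
C(b) = 9 + b
o(t) = 9 - t²
√(o(C(8)) - 2708) = √((9 - (9 + 8)²) - 2708) = √((9 - 1*17²) - 2708) = √((9 - 1*289) - 2708) = √((9 - 289) - 2708) = √(-280 - 2708) = √(-2988) = 6*I*√83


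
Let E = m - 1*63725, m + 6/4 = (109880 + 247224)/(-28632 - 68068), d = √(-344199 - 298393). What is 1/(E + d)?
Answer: -148983505885450/9496249771652919929 - 9350890000*I*√40162/9496249771652919929 ≈ -1.5689e-5 - 1.9734e-7*I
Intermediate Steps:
d = 4*I*√40162 (d = √(-642592) = 4*I*√40162 ≈ 801.62*I)
m = -251077/48350 (m = -3/2 + (109880 + 247224)/(-28632 - 68068) = -3/2 + 357104/(-96700) = -3/2 + 357104*(-1/96700) = -3/2 - 89276/24175 = -251077/48350 ≈ -5.1929)
E = -3081354827/48350 (E = -251077/48350 - 1*63725 = -251077/48350 - 63725 = -3081354827/48350 ≈ -63730.)
1/(E + d) = 1/(-3081354827/48350 + 4*I*√40162)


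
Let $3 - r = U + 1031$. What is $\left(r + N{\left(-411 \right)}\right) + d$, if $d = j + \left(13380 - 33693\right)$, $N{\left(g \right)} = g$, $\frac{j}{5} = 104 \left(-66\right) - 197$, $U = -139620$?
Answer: $82563$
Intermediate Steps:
$j = -35305$ ($j = 5 \left(104 \left(-66\right) - 197\right) = 5 \left(-6864 - 197\right) = 5 \left(-7061\right) = -35305$)
$d = -55618$ ($d = -35305 + \left(13380 - 33693\right) = -35305 - 20313 = -55618$)
$r = 138592$ ($r = 3 - \left(-139620 + 1031\right) = 3 - -138589 = 3 + 138589 = 138592$)
$\left(r + N{\left(-411 \right)}\right) + d = \left(138592 - 411\right) - 55618 = 138181 - 55618 = 82563$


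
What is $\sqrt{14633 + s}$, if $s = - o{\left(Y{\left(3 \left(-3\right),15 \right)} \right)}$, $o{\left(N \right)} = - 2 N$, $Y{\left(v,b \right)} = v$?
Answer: $\sqrt{14615} \approx 120.89$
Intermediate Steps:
$s = -18$ ($s = - \left(-2\right) 3 \left(-3\right) = - \left(-2\right) \left(-9\right) = \left(-1\right) 18 = -18$)
$\sqrt{14633 + s} = \sqrt{14633 - 18} = \sqrt{14615}$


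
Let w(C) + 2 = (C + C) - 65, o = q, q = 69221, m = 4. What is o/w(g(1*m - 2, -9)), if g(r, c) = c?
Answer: -69221/85 ≈ -814.36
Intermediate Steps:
o = 69221
w(C) = -67 + 2*C (w(C) = -2 + ((C + C) - 65) = -2 + (2*C - 65) = -2 + (-65 + 2*C) = -67 + 2*C)
o/w(g(1*m - 2, -9)) = 69221/(-67 + 2*(-9)) = 69221/(-67 - 18) = 69221/(-85) = 69221*(-1/85) = -69221/85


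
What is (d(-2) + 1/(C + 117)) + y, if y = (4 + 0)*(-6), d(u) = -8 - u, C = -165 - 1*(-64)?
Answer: -479/16 ≈ -29.938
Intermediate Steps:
C = -101 (C = -165 + 64 = -101)
y = -24 (y = 4*(-6) = -24)
(d(-2) + 1/(C + 117)) + y = ((-8 - 1*(-2)) + 1/(-101 + 117)) - 24 = ((-8 + 2) + 1/16) - 24 = (-6 + 1/16) - 24 = -95/16 - 24 = -479/16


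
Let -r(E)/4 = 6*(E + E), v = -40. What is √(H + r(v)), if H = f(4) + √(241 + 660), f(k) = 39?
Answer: √(1959 + √901) ≈ 44.598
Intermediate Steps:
r(E) = -48*E (r(E) = -24*(E + E) = -24*2*E = -48*E)
H = 39 + √901 (H = 39 + √(241 + 660) = 39 + √901 ≈ 69.017)
√(H + r(v)) = √((39 + √901) - 48*(-40)) = √((39 + √901) + 1920) = √(1959 + √901)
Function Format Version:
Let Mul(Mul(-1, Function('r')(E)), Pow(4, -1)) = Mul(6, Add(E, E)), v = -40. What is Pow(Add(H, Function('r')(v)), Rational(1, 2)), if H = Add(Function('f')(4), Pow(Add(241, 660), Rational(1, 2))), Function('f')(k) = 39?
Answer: Pow(Add(1959, Pow(901, Rational(1, 2))), Rational(1, 2)) ≈ 44.598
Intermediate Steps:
Function('r')(E) = Mul(-48, E) (Function('r')(E) = Mul(-4, Mul(6, Add(E, E))) = Mul(-4, Mul(6, Mul(2, E))) = Mul(-4, Mul(12, E)) = Mul(-48, E))
H = Add(39, Pow(901, Rational(1, 2))) (H = Add(39, Pow(Add(241, 660), Rational(1, 2))) = Add(39, Pow(901, Rational(1, 2))) ≈ 69.017)
Pow(Add(H, Function('r')(v)), Rational(1, 2)) = Pow(Add(Add(39, Pow(901, Rational(1, 2))), Mul(-48, -40)), Rational(1, 2)) = Pow(Add(Add(39, Pow(901, Rational(1, 2))), 1920), Rational(1, 2)) = Pow(Add(1959, Pow(901, Rational(1, 2))), Rational(1, 2))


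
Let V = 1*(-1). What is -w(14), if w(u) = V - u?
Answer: 15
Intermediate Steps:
V = -1
w(u) = -1 - u
-w(14) = -(-1 - 1*14) = -(-1 - 14) = -1*(-15) = 15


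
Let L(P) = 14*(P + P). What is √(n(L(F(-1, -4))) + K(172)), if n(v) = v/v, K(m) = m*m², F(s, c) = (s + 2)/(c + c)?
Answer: √5088449 ≈ 2255.8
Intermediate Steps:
F(s, c) = (2 + s)/(2*c) (F(s, c) = (2 + s)/((2*c)) = (2 + s)*(1/(2*c)) = (2 + s)/(2*c))
L(P) = 28*P (L(P) = 14*(2*P) = 28*P)
K(m) = m³
n(v) = 1
√(n(L(F(-1, -4))) + K(172)) = √(1 + 172³) = √(1 + 5088448) = √5088449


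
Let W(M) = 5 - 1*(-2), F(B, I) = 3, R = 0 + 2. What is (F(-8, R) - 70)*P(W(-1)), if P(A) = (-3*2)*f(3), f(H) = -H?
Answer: -1206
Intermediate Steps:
R = 2
W(M) = 7 (W(M) = 5 + 2 = 7)
P(A) = 18 (P(A) = (-3*2)*(-1*3) = -6*(-3) = 18)
(F(-8, R) - 70)*P(W(-1)) = (3 - 70)*18 = -67*18 = -1206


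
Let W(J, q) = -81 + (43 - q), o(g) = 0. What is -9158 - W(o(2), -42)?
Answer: -9162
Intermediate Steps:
W(J, q) = -38 - q
-9158 - W(o(2), -42) = -9158 - (-38 - 1*(-42)) = -9158 - (-38 + 42) = -9158 - 1*4 = -9158 - 4 = -9162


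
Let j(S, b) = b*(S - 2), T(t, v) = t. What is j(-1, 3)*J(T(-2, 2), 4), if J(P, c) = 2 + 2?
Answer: -36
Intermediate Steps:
J(P, c) = 4
j(S, b) = b*(-2 + S)
j(-1, 3)*J(T(-2, 2), 4) = (3*(-2 - 1))*4 = (3*(-3))*4 = -9*4 = -36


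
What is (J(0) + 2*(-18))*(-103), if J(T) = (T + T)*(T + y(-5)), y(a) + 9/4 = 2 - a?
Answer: 3708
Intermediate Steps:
y(a) = -¼ - a (y(a) = -9/4 + (2 - a) = -¼ - a)
J(T) = 2*T*(19/4 + T) (J(T) = (T + T)*(T + (-¼ - 1*(-5))) = (2*T)*(T + (-¼ + 5)) = (2*T)*(T + 19/4) = (2*T)*(19/4 + T) = 2*T*(19/4 + T))
(J(0) + 2*(-18))*(-103) = ((½)*0*(19 + 4*0) + 2*(-18))*(-103) = ((½)*0*(19 + 0) - 36)*(-103) = ((½)*0*19 - 36)*(-103) = (0 - 36)*(-103) = -36*(-103) = 3708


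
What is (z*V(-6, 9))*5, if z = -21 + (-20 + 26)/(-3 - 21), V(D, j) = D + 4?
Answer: 425/2 ≈ 212.50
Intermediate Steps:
V(D, j) = 4 + D
z = -85/4 (z = -21 + 6/(-24) = -21 + 6*(-1/24) = -21 - ¼ = -85/4 ≈ -21.250)
(z*V(-6, 9))*5 = -85*(4 - 6)/4*5 = -85/4*(-2)*5 = (85/2)*5 = 425/2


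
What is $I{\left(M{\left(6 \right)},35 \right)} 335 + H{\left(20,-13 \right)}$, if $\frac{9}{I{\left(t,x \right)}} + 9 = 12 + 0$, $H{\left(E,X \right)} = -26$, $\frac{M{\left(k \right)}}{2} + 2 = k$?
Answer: $979$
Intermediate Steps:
$M{\left(k \right)} = -4 + 2 k$
$I{\left(t,x \right)} = 3$ ($I{\left(t,x \right)} = \frac{9}{-9 + \left(12 + 0\right)} = \frac{9}{-9 + 12} = \frac{9}{3} = 9 \cdot \frac{1}{3} = 3$)
$I{\left(M{\left(6 \right)},35 \right)} 335 + H{\left(20,-13 \right)} = 3 \cdot 335 - 26 = 1005 - 26 = 979$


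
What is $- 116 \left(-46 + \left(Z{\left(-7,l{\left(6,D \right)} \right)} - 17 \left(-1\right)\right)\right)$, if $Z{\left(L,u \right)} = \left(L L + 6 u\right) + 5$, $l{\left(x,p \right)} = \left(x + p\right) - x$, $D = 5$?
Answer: $-6380$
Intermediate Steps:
$l{\left(x,p \right)} = p$ ($l{\left(x,p \right)} = \left(p + x\right) - x = p$)
$Z{\left(L,u \right)} = 5 + L^{2} + 6 u$ ($Z{\left(L,u \right)} = \left(L^{2} + 6 u\right) + 5 = 5 + L^{2} + 6 u$)
$- 116 \left(-46 + \left(Z{\left(-7,l{\left(6,D \right)} \right)} - 17 \left(-1\right)\right)\right) = - 116 \left(-46 + \left(\left(5 + \left(-7\right)^{2} + 6 \cdot 5\right) - 17 \left(-1\right)\right)\right) = - 116 \left(-46 + \left(\left(5 + 49 + 30\right) - -17\right)\right) = - 116 \left(-46 + \left(84 + 17\right)\right) = - 116 \left(-46 + 101\right) = \left(-116\right) 55 = -6380$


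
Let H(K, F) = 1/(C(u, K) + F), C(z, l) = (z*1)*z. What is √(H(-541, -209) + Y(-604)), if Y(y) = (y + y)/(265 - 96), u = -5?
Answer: I*√10232286/1196 ≈ 2.6746*I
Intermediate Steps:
Y(y) = 2*y/169 (Y(y) = (2*y)/169 = (2*y)*(1/169) = 2*y/169)
C(z, l) = z² (C(z, l) = z*z = z²)
H(K, F) = 1/(25 + F) (H(K, F) = 1/((-5)² + F) = 1/(25 + F))
√(H(-541, -209) + Y(-604)) = √(1/(25 - 209) + (2/169)*(-604)) = √(1/(-184) - 1208/169) = √(-1/184 - 1208/169) = √(-222441/31096) = I*√10232286/1196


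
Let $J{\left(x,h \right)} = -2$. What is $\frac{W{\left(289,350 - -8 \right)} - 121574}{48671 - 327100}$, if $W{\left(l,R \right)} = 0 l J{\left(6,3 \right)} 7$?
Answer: $\frac{121574}{278429} \approx 0.43664$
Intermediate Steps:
$W{\left(l,R \right)} = 0$ ($W{\left(l,R \right)} = 0 l \left(-2\right) 7 = 0 \left(-2\right) 7 = 0 \cdot 7 = 0$)
$\frac{W{\left(289,350 - -8 \right)} - 121574}{48671 - 327100} = \frac{0 - 121574}{48671 - 327100} = - \frac{121574}{-278429} = \left(-121574\right) \left(- \frac{1}{278429}\right) = \frac{121574}{278429}$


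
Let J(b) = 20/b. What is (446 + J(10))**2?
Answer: 200704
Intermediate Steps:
(446 + J(10))**2 = (446 + 20/10)**2 = (446 + 20*(1/10))**2 = (446 + 2)**2 = 448**2 = 200704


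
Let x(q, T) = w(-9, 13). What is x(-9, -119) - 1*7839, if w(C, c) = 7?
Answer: -7832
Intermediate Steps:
x(q, T) = 7
x(-9, -119) - 1*7839 = 7 - 1*7839 = 7 - 7839 = -7832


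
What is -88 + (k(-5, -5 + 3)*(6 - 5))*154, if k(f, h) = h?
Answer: -396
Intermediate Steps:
-88 + (k(-5, -5 + 3)*(6 - 5))*154 = -88 + ((-5 + 3)*(6 - 5))*154 = -88 - 2*1*154 = -88 - 2*154 = -88 - 308 = -396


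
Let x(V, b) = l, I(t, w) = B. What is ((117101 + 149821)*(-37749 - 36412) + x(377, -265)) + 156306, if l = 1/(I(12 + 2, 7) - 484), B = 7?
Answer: -9442237006873/477 ≈ -1.9795e+10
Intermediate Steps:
I(t, w) = 7
l = -1/477 (l = 1/(7 - 484) = 1/(-477) = -1/477 ≈ -0.0020964)
x(V, b) = -1/477
((117101 + 149821)*(-37749 - 36412) + x(377, -265)) + 156306 = ((117101 + 149821)*(-37749 - 36412) - 1/477) + 156306 = (266922*(-74161) - 1/477) + 156306 = (-19795202442 - 1/477) + 156306 = -9442311564835/477 + 156306 = -9442237006873/477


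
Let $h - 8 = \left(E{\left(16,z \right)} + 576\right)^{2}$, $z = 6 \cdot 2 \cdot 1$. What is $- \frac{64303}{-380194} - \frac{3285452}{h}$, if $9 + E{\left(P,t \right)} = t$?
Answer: $- \frac{1227551621241}{127459658306} \approx -9.6309$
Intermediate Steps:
$z = 12$ ($z = 12 \cdot 1 = 12$)
$E{\left(P,t \right)} = -9 + t$
$h = 335249$ ($h = 8 + \left(\left(-9 + 12\right) + 576\right)^{2} = 8 + \left(3 + 576\right)^{2} = 8 + 579^{2} = 8 + 335241 = 335249$)
$- \frac{64303}{-380194} - \frac{3285452}{h} = - \frac{64303}{-380194} - \frac{3285452}{335249} = \left(-64303\right) \left(- \frac{1}{380194}\right) - \frac{3285452}{335249} = \frac{64303}{380194} - \frac{3285452}{335249} = - \frac{1227551621241}{127459658306}$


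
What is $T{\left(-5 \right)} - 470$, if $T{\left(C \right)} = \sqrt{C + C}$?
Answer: $-470 + i \sqrt{10} \approx -470.0 + 3.1623 i$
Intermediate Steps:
$T{\left(C \right)} = \sqrt{2} \sqrt{C}$ ($T{\left(C \right)} = \sqrt{2 C} = \sqrt{2} \sqrt{C}$)
$T{\left(-5 \right)} - 470 = \sqrt{2} \sqrt{-5} - 470 = \sqrt{2} i \sqrt{5} - 470 = i \sqrt{10} - 470 = -470 + i \sqrt{10}$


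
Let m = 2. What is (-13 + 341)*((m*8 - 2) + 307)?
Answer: 105288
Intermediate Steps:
(-13 + 341)*((m*8 - 2) + 307) = (-13 + 341)*((2*8 - 2) + 307) = 328*((16 - 2) + 307) = 328*(14 + 307) = 328*321 = 105288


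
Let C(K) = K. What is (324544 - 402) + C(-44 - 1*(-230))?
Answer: 324328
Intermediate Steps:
(324544 - 402) + C(-44 - 1*(-230)) = (324544 - 402) + (-44 - 1*(-230)) = 324142 + (-44 + 230) = 324142 + 186 = 324328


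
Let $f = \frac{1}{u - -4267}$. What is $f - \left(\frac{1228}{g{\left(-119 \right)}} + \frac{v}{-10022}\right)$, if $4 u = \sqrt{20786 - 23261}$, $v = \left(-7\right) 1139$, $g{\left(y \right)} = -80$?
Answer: $\frac{424938572018893}{29196000101780} - \frac{60 i \sqrt{11}}{291319099} \approx 14.555 - 6.8309 \cdot 10^{-7} i$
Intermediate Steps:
$v = -7973$
$u = \frac{15 i \sqrt{11}}{4}$ ($u = \frac{\sqrt{20786 - 23261}}{4} = \frac{\sqrt{-2475}}{4} = \frac{15 i \sqrt{11}}{4} \approx 12.437 i$)
$f = \frac{1}{4267 + \frac{15 i \sqrt{11}}{4}}$ ($f = \frac{1}{\frac{15 i \sqrt{11}}{4} - -4267} = \frac{1}{\frac{15 i \sqrt{11}}{4} + 4267} = \frac{1}{4267 + \frac{15 i \sqrt{11}}{4}} \approx 0.00023435 - 6.831 \cdot 10^{-7} i$)
$f - \left(\frac{1228}{g{\left(-119 \right)}} + \frac{v}{-10022}\right) = \left(\frac{68272}{291319099} - \frac{60 i \sqrt{11}}{291319099}\right) - \left(\frac{1228}{-80} - \frac{7973}{-10022}\right) = \left(\frac{68272}{291319099} - \frac{60 i \sqrt{11}}{291319099}\right) - \left(1228 \left(- \frac{1}{80}\right) - - \frac{7973}{10022}\right) = \left(\frac{68272}{291319099} - \frac{60 i \sqrt{11}}{291319099}\right) - \left(- \frac{307}{20} + \frac{7973}{10022}\right) = \left(\frac{68272}{291319099} - \frac{60 i \sqrt{11}}{291319099}\right) - - \frac{1458647}{100220} = \left(\frac{68272}{291319099} - \frac{60 i \sqrt{11}}{291319099}\right) + \frac{1458647}{100220} = \frac{424938572018893}{29196000101780} - \frac{60 i \sqrt{11}}{291319099}$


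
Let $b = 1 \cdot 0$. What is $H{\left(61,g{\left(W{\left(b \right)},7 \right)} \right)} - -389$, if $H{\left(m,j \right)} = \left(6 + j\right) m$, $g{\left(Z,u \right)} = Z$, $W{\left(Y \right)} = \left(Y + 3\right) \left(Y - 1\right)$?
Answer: $572$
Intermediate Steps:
$b = 0$
$W{\left(Y \right)} = \left(-1 + Y\right) \left(3 + Y\right)$ ($W{\left(Y \right)} = \left(3 + Y\right) \left(-1 + Y\right) = \left(-1 + Y\right) \left(3 + Y\right)$)
$H{\left(m,j \right)} = m \left(6 + j\right)$
$H{\left(61,g{\left(W{\left(b \right)},7 \right)} \right)} - -389 = 61 \left(6 + \left(-3 + 0^{2} + 2 \cdot 0\right)\right) - -389 = 61 \left(6 + \left(-3 + 0 + 0\right)\right) + 389 = 61 \left(6 - 3\right) + 389 = 61 \cdot 3 + 389 = 183 + 389 = 572$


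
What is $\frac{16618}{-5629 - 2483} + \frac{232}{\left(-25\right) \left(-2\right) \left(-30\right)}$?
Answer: $- \frac{372347}{169000} \approx -2.2032$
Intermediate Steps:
$\frac{16618}{-5629 - 2483} + \frac{232}{\left(-25\right) \left(-2\right) \left(-30\right)} = \frac{16618}{-8112} + \frac{232}{50 \left(-30\right)} = 16618 \left(- \frac{1}{8112}\right) + \frac{232}{-1500} = - \frac{8309}{4056} + 232 \left(- \frac{1}{1500}\right) = - \frac{8309}{4056} - \frac{58}{375} = - \frac{372347}{169000}$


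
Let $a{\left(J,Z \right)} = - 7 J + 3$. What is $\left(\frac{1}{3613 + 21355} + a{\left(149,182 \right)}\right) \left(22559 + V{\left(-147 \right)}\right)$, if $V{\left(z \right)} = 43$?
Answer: $- \frac{293449891419}{12484} \approx -2.3506 \cdot 10^{7}$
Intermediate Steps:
$a{\left(J,Z \right)} = 3 - 7 J$
$\left(\frac{1}{3613 + 21355} + a{\left(149,182 \right)}\right) \left(22559 + V{\left(-147 \right)}\right) = \left(\frac{1}{3613 + 21355} + \left(3 - 1043\right)\right) \left(22559 + 43\right) = \left(\frac{1}{24968} + \left(3 - 1043\right)\right) 22602 = \left(\frac{1}{24968} - 1040\right) 22602 = \left(- \frac{25966719}{24968}\right) 22602 = - \frac{293449891419}{12484}$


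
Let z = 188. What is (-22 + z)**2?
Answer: 27556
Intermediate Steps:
(-22 + z)**2 = (-22 + 188)**2 = 166**2 = 27556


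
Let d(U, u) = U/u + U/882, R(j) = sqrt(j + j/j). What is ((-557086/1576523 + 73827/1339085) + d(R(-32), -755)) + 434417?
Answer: 917096361227633946/2111098301455 - 127*I*sqrt(31)/665910 ≈ 4.3442e+5 - 0.0010619*I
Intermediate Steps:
R(j) = sqrt(1 + j) (R(j) = sqrt(j + 1) = sqrt(1 + j))
d(U, u) = U/882 + U/u (d(U, u) = U/u + U*(1/882) = U/u + U/882 = U/882 + U/u)
((-557086/1576523 + 73827/1339085) + d(R(-32), -755)) + 434417 = ((-557086/1576523 + 73827/1339085) + (sqrt(1 - 32)/882 + sqrt(1 - 32)/(-755))) + 434417 = ((-557086*1/1576523 + 73827*(1/1339085)) + (sqrt(-31)/882 + sqrt(-31)*(-1/755))) + 434417 = ((-557086/1576523 + 73827/1339085) + ((I*sqrt(31))/882 + (I*sqrt(31))*(-1/755))) + 434417 = (-629595542789/2111098301455 + (I*sqrt(31)/882 - I*sqrt(31)/755)) + 434417 = (-629595542789/2111098301455 - 127*I*sqrt(31)/665910) + 434417 = 917096361227633946/2111098301455 - 127*I*sqrt(31)/665910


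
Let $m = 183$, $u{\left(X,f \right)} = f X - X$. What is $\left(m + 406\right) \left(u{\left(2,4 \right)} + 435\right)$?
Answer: $259749$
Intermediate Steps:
$u{\left(X,f \right)} = - X + X f$ ($u{\left(X,f \right)} = X f - X = - X + X f$)
$\left(m + 406\right) \left(u{\left(2,4 \right)} + 435\right) = \left(183 + 406\right) \left(2 \left(-1 + 4\right) + 435\right) = 589 \left(2 \cdot 3 + 435\right) = 589 \left(6 + 435\right) = 589 \cdot 441 = 259749$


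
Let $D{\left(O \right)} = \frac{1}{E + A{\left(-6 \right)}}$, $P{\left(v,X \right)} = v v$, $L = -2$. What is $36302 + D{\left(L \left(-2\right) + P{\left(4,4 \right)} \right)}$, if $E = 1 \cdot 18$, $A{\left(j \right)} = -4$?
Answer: $\frac{508229}{14} \approx 36302.0$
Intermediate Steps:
$P{\left(v,X \right)} = v^{2}$
$E = 18$
$D{\left(O \right)} = \frac{1}{14}$ ($D{\left(O \right)} = \frac{1}{18 - 4} = \frac{1}{14}$)
$36302 + D{\left(L \left(-2\right) + P{\left(4,4 \right)} \right)} = 36302 + \frac{1}{14} = \frac{508229}{14}$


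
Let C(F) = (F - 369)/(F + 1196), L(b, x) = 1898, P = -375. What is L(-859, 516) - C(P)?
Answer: 1559002/821 ≈ 1898.9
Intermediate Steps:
C(F) = (-369 + F)/(1196 + F)
L(-859, 516) - C(P) = 1898 - (-369 - 375)/(1196 - 375) = 1898 - (-744)/821 = 1898 - 1*(-744/821) = 1898 + 744/821 = 1559002/821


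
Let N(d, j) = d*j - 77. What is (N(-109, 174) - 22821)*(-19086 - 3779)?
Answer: 957220360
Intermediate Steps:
N(d, j) = -77 + d*j
(N(-109, 174) - 22821)*(-19086 - 3779) = ((-77 - 109*174) - 22821)*(-19086 - 3779) = ((-77 - 18966) - 22821)*(-22865) = (-19043 - 22821)*(-22865) = -41864*(-22865) = 957220360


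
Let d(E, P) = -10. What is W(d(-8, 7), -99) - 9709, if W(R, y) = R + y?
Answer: -9818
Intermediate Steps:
W(d(-8, 7), -99) - 9709 = (-10 - 99) - 9709 = -109 - 9709 = -9818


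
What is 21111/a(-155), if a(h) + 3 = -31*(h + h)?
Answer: 21111/9607 ≈ 2.1975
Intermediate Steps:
a(h) = -3 - 62*h (a(h) = -3 - 31*(h + h) = -3 - 62*h)
21111/a(-155) = 21111/(-3 - 62*(-155)) = 21111/(-3 + 9610) = 21111/9607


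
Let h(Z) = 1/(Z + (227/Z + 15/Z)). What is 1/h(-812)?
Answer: -329793/406 ≈ -812.30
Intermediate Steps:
h(Z) = 1/(Z + 242/Z)
1/h(-812) = 1/(-812/(242 + (-812)**2)) = 1/(-812/(242 + 659344)) = 1/(-812/659586) = 1/(-812*1/659586) = 1/(-406/329793) = -329793/406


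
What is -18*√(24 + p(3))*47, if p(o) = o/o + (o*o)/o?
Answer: -1692*√7 ≈ -4476.6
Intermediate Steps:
p(o) = 1 + o (p(o) = 1 + o²/o = 1 + o)
-18*√(24 + p(3))*47 = -18*√(24 + (1 + 3))*47 = -18*√(24 + 4)*47 = -36*√7*47 = -1692*√7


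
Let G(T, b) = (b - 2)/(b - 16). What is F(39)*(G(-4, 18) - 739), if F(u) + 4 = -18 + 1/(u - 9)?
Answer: 481729/30 ≈ 16058.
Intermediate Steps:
G(T, b) = (-2 + b)/(-16 + b)
F(u) = -22 + 1/(-9 + u) (F(u) = -4 + (-18 + 1/(u - 9)) = -4 + (-18 + 1/(-9 + u)) = -22 + 1/(-9 + u))
F(39)*(G(-4, 18) - 739) = ((199 - 22*39)/(-9 + 39))*((-2 + 18)/(-16 + 18) - 739) = ((199 - 858)/30)*(16/2 - 739) = ((1/30)*(-659))*((1/2)*16 - 739) = -659*(8 - 739)/30 = -659/30*(-731) = 481729/30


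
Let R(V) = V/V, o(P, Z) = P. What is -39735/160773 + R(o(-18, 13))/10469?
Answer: -138608314/561044179 ≈ -0.24705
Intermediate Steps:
R(V) = 1
-39735/160773 + R(o(-18, 13))/10469 = -39735/160773 + 1/10469 = -39735*1/160773 + 1*(1/10469) = -13245/53591 + 1/10469 = -138608314/561044179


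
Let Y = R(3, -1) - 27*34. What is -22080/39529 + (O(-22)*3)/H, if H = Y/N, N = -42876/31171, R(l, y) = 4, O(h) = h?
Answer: -52923249156/80442345109 ≈ -0.65790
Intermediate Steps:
N = -42876/31171 ≈ -1.3755
Y = -914 (Y = 4 - 27*34 = 4 - 918 = -914)
H = 14245147/21438 (H = -914/(-42876/31171) = -914*(-31171/42876) = 14245147/21438 ≈ 664.48)
-22080/39529 + (O(-22)*3)/H = -22080/39529 + (-22*3)/(14245147/21438) = -22080*1/39529 - 66*21438/14245147 = -22080/39529 - 1414908/14245147 = -52923249156/80442345109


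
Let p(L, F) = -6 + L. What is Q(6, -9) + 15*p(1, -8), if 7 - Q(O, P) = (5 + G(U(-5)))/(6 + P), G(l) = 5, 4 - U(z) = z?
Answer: -194/3 ≈ -64.667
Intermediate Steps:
U(z) = 4 - z
Q(O, P) = 7 - 10/(6 + P) (Q(O, P) = 7 - (5 + 5)/(6 + P) = 7 - 10/(6 + P))
Q(6, -9) + 15*p(1, -8) = (32 + 7*(-9))/(6 - 9) + 15*(-6 + 1) = (32 - 63)/(-3) + 15*(-5) = -⅓*(-31) - 75 = 31/3 - 75 = -194/3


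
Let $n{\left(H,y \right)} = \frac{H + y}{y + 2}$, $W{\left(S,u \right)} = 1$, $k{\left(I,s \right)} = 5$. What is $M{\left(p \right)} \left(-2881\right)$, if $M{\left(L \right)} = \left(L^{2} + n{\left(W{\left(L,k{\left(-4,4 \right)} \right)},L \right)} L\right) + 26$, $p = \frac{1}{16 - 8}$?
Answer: $- \frac{81754137}{1088} \approx -75142.0$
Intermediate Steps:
$p = \frac{1}{8}$ ($p = \frac{1}{16 - 8} = \frac{1}{8} \approx 0.125$)
$n{\left(H,y \right)} = \frac{H + y}{2 + y}$
$M{\left(L \right)} = 26 + L^{2} + \frac{L \left(1 + L\right)}{2 + L}$ ($M{\left(L \right)} = \left(L^{2} + \frac{1 + L}{2 + L} L\right) + 26 = \left(L^{2} + \frac{L \left(1 + L\right)}{2 + L}\right) + 26 = 26 + L^{2} + \frac{L \left(1 + L\right)}{2 + L}$)
$M{\left(p \right)} \left(-2881\right) = \frac{\frac{1 + \frac{1}{8}}{8} + \left(2 + \frac{1}{8}\right) \left(26 + \left(\frac{1}{8}\right)^{2}\right)}{2 + \frac{1}{8}} \left(-2881\right) = \frac{\frac{1}{8} \cdot \frac{9}{8} + \frac{17 \left(26 + \frac{1}{64}\right)}{8}}{\frac{17}{8}} \left(-2881\right) = \frac{8 \left(\frac{9}{64} + \frac{17}{8} \cdot \frac{1665}{64}\right)}{17} \left(-2881\right) = \frac{8 \left(\frac{9}{64} + \frac{28305}{512}\right)}{17} \left(-2881\right) = \frac{8}{17} \cdot \frac{28377}{512} \left(-2881\right) = \frac{28377}{1088} \left(-2881\right) = - \frac{81754137}{1088}$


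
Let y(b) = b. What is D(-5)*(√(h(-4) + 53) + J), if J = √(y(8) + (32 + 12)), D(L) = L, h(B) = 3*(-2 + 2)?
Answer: -10*√13 - 5*√53 ≈ -72.456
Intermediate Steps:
h(B) = 0 (h(B) = 3*0 = 0)
J = 2*√13 (J = √(8 + (32 + 12)) = √(8 + 44) = √52 = 2*√13 ≈ 7.2111)
D(-5)*(√(h(-4) + 53) + J) = -5*(√(0 + 53) + 2*√13) = -5*(√53 + 2*√13) = -10*√13 - 5*√53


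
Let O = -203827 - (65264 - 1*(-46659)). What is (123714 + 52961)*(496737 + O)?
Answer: 31975878225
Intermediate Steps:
O = -315750 (O = -203827 - (65264 + 46659) = -203827 - 1*111923 = -203827 - 111923 = -315750)
(123714 + 52961)*(496737 + O) = (123714 + 52961)*(496737 - 315750) = 176675*180987 = 31975878225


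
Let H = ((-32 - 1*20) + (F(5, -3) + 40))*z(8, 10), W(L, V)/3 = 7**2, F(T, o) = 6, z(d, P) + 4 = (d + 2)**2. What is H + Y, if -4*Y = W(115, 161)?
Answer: -2451/4 ≈ -612.75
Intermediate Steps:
z(d, P) = -4 + (2 + d)**2 (z(d, P) = -4 + (d + 2)**2 = -4 + (2 + d)**2)
W(L, V) = 147 (W(L, V) = 3*7**2 = 3*49 = 147)
H = -576 (H = ((-32 - 1*20) + (6 + 40))*(8*(4 + 8)) = ((-32 - 20) + 46)*(8*12) = (-52 + 46)*96 = -6*96 = -576)
Y = -147/4 (Y = -1/4*147 = -147/4 ≈ -36.750)
H + Y = -576 - 147/4 = -2451/4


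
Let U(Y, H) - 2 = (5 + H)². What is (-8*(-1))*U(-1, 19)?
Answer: 4624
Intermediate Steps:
U(Y, H) = 2 + (5 + H)²
(-8*(-1))*U(-1, 19) = (-8*(-1))*(2 + (5 + 19)²) = (-4*(-2))*(2 + 24²) = 8*(2 + 576) = 8*578 = 4624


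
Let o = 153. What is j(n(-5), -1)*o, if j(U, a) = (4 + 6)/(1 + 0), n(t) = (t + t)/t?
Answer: 1530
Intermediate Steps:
n(t) = 2 (n(t) = (2*t)/t = 2)
j(U, a) = 10 (j(U, a) = 10/1 = 10*1 = 10)
j(n(-5), -1)*o = 10*153 = 1530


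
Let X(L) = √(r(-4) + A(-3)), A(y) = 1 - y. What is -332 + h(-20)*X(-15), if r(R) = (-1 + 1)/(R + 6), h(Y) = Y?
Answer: -372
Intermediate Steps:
r(R) = 0 (r(R) = 0/(6 + R) = 0)
X(L) = 2 (X(L) = √(0 + (1 - 1*(-3))) = √(0 + (1 + 3)) = √(0 + 4) = √4 = 2)
-332 + h(-20)*X(-15) = -332 - 20*2 = -332 - 40 = -372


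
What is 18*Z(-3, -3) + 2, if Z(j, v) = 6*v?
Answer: -322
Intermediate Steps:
18*Z(-3, -3) + 2 = 18*(6*(-3)) + 2 = 18*(-18) + 2 = -324 + 2 = -322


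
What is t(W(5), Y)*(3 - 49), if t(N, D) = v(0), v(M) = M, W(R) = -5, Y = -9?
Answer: 0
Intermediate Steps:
t(N, D) = 0
t(W(5), Y)*(3 - 49) = 0*(3 - 49) = 0*(-46) = 0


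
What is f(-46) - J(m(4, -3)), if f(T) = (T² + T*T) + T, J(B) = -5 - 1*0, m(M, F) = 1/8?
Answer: 4191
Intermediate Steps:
m(M, F) = ⅛
J(B) = -5 (J(B) = -5 + 0 = -5)
f(T) = T + 2*T² (f(T) = (T² + T²) + T = 2*T² + T = T + 2*T²)
f(-46) - J(m(4, -3)) = -46*(1 + 2*(-46)) - 1*(-5) = -46*(1 - 92) + 5 = -46*(-91) + 5 = 4186 + 5 = 4191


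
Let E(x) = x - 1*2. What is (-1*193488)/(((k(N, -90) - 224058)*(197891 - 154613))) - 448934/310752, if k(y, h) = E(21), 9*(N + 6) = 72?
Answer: -362732159077121/251086576068432 ≈ -1.4446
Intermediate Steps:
N = 2 (N = -6 + (⅑)*72 = -6 + 8 = 2)
E(x) = -2 + x (E(x) = x - 2 = -2 + x)
k(y, h) = 19 (k(y, h) = -2 + 21 = 19)
(-1*193488)/(((k(N, -90) - 224058)*(197891 - 154613))) - 448934/310752 = (-1*193488)/(((19 - 224058)*(197891 - 154613))) - 448934/310752 = -193488/((-224039*43278)) - 448934*1/310752 = -193488/(-9695959842) - 224467/155376 = -193488*(-1/9695959842) - 224467/155376 = 32248/1615993307 - 224467/155376 = -362732159077121/251086576068432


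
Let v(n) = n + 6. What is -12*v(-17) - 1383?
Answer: -1251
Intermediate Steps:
v(n) = 6 + n
-12*v(-17) - 1383 = -12*(6 - 17) - 1383 = -12*(-11) - 1383 = 132 - 1383 = -1251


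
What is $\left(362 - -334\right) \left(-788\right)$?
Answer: $-548448$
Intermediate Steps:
$\left(362 - -334\right) \left(-788\right) = \left(362 + 334\right) \left(-788\right) = 696 \left(-788\right) = -548448$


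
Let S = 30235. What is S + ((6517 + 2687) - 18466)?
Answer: 20973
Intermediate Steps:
S + ((6517 + 2687) - 18466) = 30235 + ((6517 + 2687) - 18466) = 30235 + (9204 - 18466) = 30235 - 9262 = 20973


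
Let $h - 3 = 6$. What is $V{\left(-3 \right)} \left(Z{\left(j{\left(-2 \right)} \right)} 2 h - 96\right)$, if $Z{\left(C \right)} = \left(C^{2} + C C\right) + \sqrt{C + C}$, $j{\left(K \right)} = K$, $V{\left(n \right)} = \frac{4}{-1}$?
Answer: $-192 - 144 i \approx -192.0 - 144.0 i$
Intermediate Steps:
$V{\left(n \right)} = -4$ ($V{\left(n \right)} = 4 \left(-1\right) = -4$)
$h = 9$ ($h = 3 + 6 = 9$)
$Z{\left(C \right)} = 2 C^{2} + \sqrt{2} \sqrt{C}$ ($Z{\left(C \right)} = \left(C^{2} + C^{2}\right) + \sqrt{2 C} = 2 C^{2} + \sqrt{2} \sqrt{C}$)
$V{\left(-3 \right)} \left(Z{\left(j{\left(-2 \right)} \right)} 2 h - 96\right) = - 4 \left(\left(2 \left(-2\right)^{2} + \sqrt{2} \sqrt{-2}\right) 2 \cdot 9 - 96\right) = - 4 \left(\left(2 \cdot 4 + \sqrt{2} i \sqrt{2}\right) 2 \cdot 9 - 96\right) = - 4 \left(\left(8 + 2 i\right) 2 \cdot 9 - 96\right) = - 4 \left(\left(16 + 4 i\right) 9 - 96\right) = - 4 \left(\left(144 + 36 i\right) - 96\right) = - 4 \left(48 + 36 i\right) = -192 - 144 i$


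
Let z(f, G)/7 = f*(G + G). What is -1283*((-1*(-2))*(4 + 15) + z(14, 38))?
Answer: -9604538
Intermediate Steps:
z(f, G) = 14*G*f (z(f, G) = 7*(f*(G + G)) = 7*(f*(2*G)) = 7*(2*G*f) = 14*G*f)
-1283*((-1*(-2))*(4 + 15) + z(14, 38)) = -1283*((-1*(-2))*(4 + 15) + 14*38*14) = -1283*(2*19 + 7448) = -1283*(38 + 7448) = -1283*7486 = -9604538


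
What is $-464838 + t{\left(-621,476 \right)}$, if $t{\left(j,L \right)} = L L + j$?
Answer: $-238883$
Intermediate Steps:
$t{\left(j,L \right)} = j + L^{2}$ ($t{\left(j,L \right)} = L^{2} + j = j + L^{2}$)
$-464838 + t{\left(-621,476 \right)} = -464838 - \left(621 - 476^{2}\right) = -464838 + \left(-621 + 226576\right) = -464838 + 225955 = -238883$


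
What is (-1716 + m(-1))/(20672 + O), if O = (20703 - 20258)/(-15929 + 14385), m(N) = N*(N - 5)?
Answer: -293360/3546347 ≈ -0.082722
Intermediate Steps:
m(N) = N*(-5 + N)
O = -445/1544 (O = 445/(-1544) = 445*(-1/1544) = -445/1544 ≈ -0.28821)
(-1716 + m(-1))/(20672 + O) = (-1716 - (-5 - 1))/(20672 - 445/1544) = (-1716 - 1*(-6))/(31917123/1544) = (-1716 + 6)*(1544/31917123) = -1710*1544/31917123 = -293360/3546347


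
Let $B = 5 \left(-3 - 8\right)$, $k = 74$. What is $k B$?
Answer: $-4070$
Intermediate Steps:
$B = -55$ ($B = 5 \left(-11\right) = -55$)
$k B = 74 \left(-55\right) = -4070$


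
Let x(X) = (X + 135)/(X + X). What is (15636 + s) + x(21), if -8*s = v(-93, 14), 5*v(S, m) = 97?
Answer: 4378441/280 ≈ 15637.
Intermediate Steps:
v(S, m) = 97/5 (v(S, m) = (1/5)*97 = 97/5)
s = -97/40 (s = -1/8*97/5 = -97/40 ≈ -2.4250)
x(X) = (135 + X)/(2*X) (x(X) = (135 + X)/((2*X)) = (135 + X)*(1/(2*X)) = (135 + X)/(2*X))
(15636 + s) + x(21) = (15636 - 97/40) + (1/2)*(135 + 21)/21 = 625343/40 + (1/2)*(1/21)*156 = 625343/40 + 26/7 = 4378441/280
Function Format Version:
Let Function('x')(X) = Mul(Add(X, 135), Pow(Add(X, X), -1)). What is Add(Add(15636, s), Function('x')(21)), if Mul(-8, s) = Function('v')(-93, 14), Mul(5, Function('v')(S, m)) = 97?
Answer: Rational(4378441, 280) ≈ 15637.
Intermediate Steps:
Function('v')(S, m) = Rational(97, 5) (Function('v')(S, m) = Mul(Rational(1, 5), 97) = Rational(97, 5))
s = Rational(-97, 40) (s = Mul(Rational(-1, 8), Rational(97, 5)) = Rational(-97, 40) ≈ -2.4250)
Function('x')(X) = Mul(Rational(1, 2), Pow(X, -1), Add(135, X)) (Function('x')(X) = Mul(Add(135, X), Pow(Mul(2, X), -1)) = Mul(Add(135, X), Mul(Rational(1, 2), Pow(X, -1))) = Mul(Rational(1, 2), Pow(X, -1), Add(135, X)))
Add(Add(15636, s), Function('x')(21)) = Add(Add(15636, Rational(-97, 40)), Mul(Rational(1, 2), Pow(21, -1), Add(135, 21))) = Add(Rational(625343, 40), Mul(Rational(1, 2), Rational(1, 21), 156)) = Add(Rational(625343, 40), Rational(26, 7)) = Rational(4378441, 280)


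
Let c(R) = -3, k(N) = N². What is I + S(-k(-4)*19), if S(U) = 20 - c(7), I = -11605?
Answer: -11582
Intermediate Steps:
S(U) = 23 (S(U) = 20 - 1*(-3) = 20 + 3 = 23)
I + S(-k(-4)*19) = -11605 + 23 = -11582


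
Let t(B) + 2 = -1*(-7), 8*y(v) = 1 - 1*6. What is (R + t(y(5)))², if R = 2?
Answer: 49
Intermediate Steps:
y(v) = -5/8 (y(v) = (1 - 1*6)/8 = (1 - 6)/8 = (⅛)*(-5) = -5/8)
t(B) = 5 (t(B) = -2 - 1*(-7) = -2 + 7 = 5)
(R + t(y(5)))² = (2 + 5)² = 7² = 49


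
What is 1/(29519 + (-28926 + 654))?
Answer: 1/1247 ≈ 0.00080192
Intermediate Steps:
1/(29519 + (-28926 + 654)) = 1/(29519 - 28272) = 1/1247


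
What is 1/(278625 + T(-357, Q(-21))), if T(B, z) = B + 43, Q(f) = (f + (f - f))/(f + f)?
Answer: 1/278311 ≈ 3.5931e-6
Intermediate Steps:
Q(f) = ½ (Q(f) = (f + 0)/((2*f)) = f*(1/(2*f)) = ½)
T(B, z) = 43 + B
1/(278625 + T(-357, Q(-21))) = 1/(278625 + (43 - 357)) = 1/(278625 - 314) = 1/278311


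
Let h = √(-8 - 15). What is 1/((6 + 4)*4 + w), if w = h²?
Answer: 1/17 ≈ 0.058824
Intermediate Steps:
h = I*√23 (h = √(-23) = I*√23 ≈ 4.7958*I)
w = -23 (w = (I*√23)² = -23)
1/((6 + 4)*4 + w) = 1/((6 + 4)*4 - 23) = 1/(10*4 - 23) = 1/(40 - 23) = 1/17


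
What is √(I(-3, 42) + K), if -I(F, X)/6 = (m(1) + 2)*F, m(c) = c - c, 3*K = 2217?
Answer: 5*√31 ≈ 27.839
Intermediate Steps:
K = 739 (K = (⅓)*2217 = 739)
m(c) = 0
I(F, X) = -12*F (I(F, X) = -6*(0 + 2)*F = -12*F)
√(I(-3, 42) + K) = √(-12*(-3) + 739) = √(36 + 739) = √775 = 5*√31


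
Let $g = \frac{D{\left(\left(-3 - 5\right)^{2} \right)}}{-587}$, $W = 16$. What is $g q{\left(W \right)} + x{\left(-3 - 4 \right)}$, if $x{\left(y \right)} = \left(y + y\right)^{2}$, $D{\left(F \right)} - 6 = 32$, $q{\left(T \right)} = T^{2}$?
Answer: $\frac{105324}{587} \approx 179.43$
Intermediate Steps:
$D{\left(F \right)} = 38$ ($D{\left(F \right)} = 6 + 32 = 38$)
$x{\left(y \right)} = 4 y^{2}$ ($x{\left(y \right)} = \left(2 y\right)^{2} = 4 y^{2}$)
$g = - \frac{38}{587}$ ($g = \frac{38}{-587} = 38 \left(- \frac{1}{587}\right) = - \frac{38}{587} \approx -0.064736$)
$g q{\left(W \right)} + x{\left(-3 - 4 \right)} = - \frac{38 \cdot 16^{2}}{587} + 4 \left(-3 - 4\right)^{2} = \left(- \frac{38}{587}\right) 256 + 4 \left(-7\right)^{2} = - \frac{9728}{587} + 4 \cdot 49 = - \frac{9728}{587} + 196 = \frac{105324}{587}$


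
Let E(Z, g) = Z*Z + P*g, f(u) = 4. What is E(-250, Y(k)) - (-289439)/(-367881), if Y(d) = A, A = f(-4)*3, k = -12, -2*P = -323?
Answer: 23705226439/367881 ≈ 64437.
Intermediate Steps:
P = 323/2 (P = -1/2*(-323) = 323/2 ≈ 161.50)
A = 12 (A = 4*3 = 12)
Y(d) = 12
E(Z, g) = Z**2 + 323*g/2 (E(Z, g) = Z*Z + 323*g/2 = Z**2 + 323*g/2)
E(-250, Y(k)) - (-289439)/(-367881) = ((-250)**2 + (323/2)*12) - (-289439)/(-367881) = (62500 + 1938) - (-289439)*(-1)/367881 = 64438 - 1*289439/367881 = 64438 - 289439/367881 = 23705226439/367881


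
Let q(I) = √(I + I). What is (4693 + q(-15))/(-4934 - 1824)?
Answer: -4693/6758 - I*√30/6758 ≈ -0.69444 - 0.00081048*I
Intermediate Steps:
q(I) = √2*√I (q(I) = √(2*I) = √2*√I)
(4693 + q(-15))/(-4934 - 1824) = (4693 + √2*√(-15))/(-4934 - 1824) = (4693 + √2*(I*√15))/(-6758) = (4693 + I*√30)*(-1/6758) = -4693/6758 - I*√30/6758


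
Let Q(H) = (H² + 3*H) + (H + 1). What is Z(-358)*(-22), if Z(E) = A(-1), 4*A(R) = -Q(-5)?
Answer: 33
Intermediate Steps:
Q(H) = 1 + H² + 4*H (Q(H) = (H² + 3*H) + (1 + H) = 1 + H² + 4*H)
A(R) = -3/2 (A(R) = (-(1 + (-5)² + 4*(-5)))/4 = (-(1 + 25 - 20))/4 = (-1*6)/4 = (¼)*(-6) = -3/2)
Z(E) = -3/2
Z(-358)*(-22) = -3/2*(-22) = 33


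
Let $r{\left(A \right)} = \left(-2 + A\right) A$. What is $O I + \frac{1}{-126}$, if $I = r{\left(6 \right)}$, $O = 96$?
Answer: $\frac{290303}{126} \approx 2304.0$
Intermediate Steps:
$r{\left(A \right)} = A \left(-2 + A\right)$
$I = 24$ ($I = 6 \left(-2 + 6\right) = 6 \cdot 4 = 24$)
$O I + \frac{1}{-126} = 96 \cdot 24 + \frac{1}{-126} = 2304 - \frac{1}{126} = \frac{290303}{126}$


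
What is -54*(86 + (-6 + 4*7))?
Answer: -5832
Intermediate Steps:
-54*(86 + (-6 + 4*7)) = -54*(86 + (-6 + 28)) = -54*(86 + 22) = -54*108 = -5832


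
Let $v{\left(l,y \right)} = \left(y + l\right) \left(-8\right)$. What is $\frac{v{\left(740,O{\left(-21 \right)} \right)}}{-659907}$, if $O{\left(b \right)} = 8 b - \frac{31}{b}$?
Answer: $\frac{96344}{13858047} \approx 0.0069522$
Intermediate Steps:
$O{\left(b \right)} = - \frac{31}{b} + 8 b$
$v{\left(l,y \right)} = - 8 l - 8 y$ ($v{\left(l,y \right)} = \left(l + y\right) \left(-8\right) = - 8 l - 8 y$)
$\frac{v{\left(740,O{\left(-21 \right)} \right)}}{-659907} = \frac{\left(-8\right) 740 - 8 \left(- \frac{31}{-21} + 8 \left(-21\right)\right)}{-659907} = \left(-5920 - 8 \left(\left(-31\right) \left(- \frac{1}{21}\right) - 168\right)\right) \left(- \frac{1}{659907}\right) = \left(-5920 - 8 \left(\frac{31}{21} - 168\right)\right) \left(- \frac{1}{659907}\right) = \left(-5920 - - \frac{27976}{21}\right) \left(- \frac{1}{659907}\right) = \left(-5920 + \frac{27976}{21}\right) \left(- \frac{1}{659907}\right) = \left(- \frac{96344}{21}\right) \left(- \frac{1}{659907}\right) = \frac{96344}{13858047}$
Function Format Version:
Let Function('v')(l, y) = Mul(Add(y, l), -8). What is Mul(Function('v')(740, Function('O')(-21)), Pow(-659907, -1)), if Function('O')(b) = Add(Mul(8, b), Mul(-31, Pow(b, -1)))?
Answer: Rational(96344, 13858047) ≈ 0.0069522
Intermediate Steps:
Function('O')(b) = Add(Mul(-31, Pow(b, -1)), Mul(8, b))
Function('v')(l, y) = Add(Mul(-8, l), Mul(-8, y)) (Function('v')(l, y) = Mul(Add(l, y), -8) = Add(Mul(-8, l), Mul(-8, y)))
Mul(Function('v')(740, Function('O')(-21)), Pow(-659907, -1)) = Mul(Add(Mul(-8, 740), Mul(-8, Add(Mul(-31, Pow(-21, -1)), Mul(8, -21)))), Pow(-659907, -1)) = Mul(Add(-5920, Mul(-8, Add(Mul(-31, Rational(-1, 21)), -168))), Rational(-1, 659907)) = Mul(Add(-5920, Mul(-8, Add(Rational(31, 21), -168))), Rational(-1, 659907)) = Mul(Add(-5920, Mul(-8, Rational(-3497, 21))), Rational(-1, 659907)) = Mul(Add(-5920, Rational(27976, 21)), Rational(-1, 659907)) = Mul(Rational(-96344, 21), Rational(-1, 659907)) = Rational(96344, 13858047)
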